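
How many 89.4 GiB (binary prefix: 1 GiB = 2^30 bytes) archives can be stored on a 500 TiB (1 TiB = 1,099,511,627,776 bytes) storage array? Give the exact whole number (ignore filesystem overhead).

Capacity: 500 TiB = 549,755,813,888,000 bytes
Per item: 89.4 GiB = 95,992,519,065.6 bytes
⌊549,755,813,888,000 / 95,992,519,065.6⌋ = 5,727

5,727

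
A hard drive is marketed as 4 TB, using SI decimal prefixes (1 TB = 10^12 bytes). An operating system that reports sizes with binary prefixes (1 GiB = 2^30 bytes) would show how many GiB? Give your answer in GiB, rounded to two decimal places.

4 TB = 4 × 10^12 bytes = 4,000,000,000,000 bytes
1 GiB = 2^30 bytes = 1,073,741,824 bytes
4,000,000,000,000 / 1,073,741,824 = 3,725.29 GiB

3,725.29 GiB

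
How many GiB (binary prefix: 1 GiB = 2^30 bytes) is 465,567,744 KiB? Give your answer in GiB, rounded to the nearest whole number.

444 GiB

465,567,744 KiB × 1,024 bytes/KiB = 476,741,369,856 bytes
1 GiB = 2^30 bytes = 1,073,741,824 bytes
476,741,369,856 / 1,073,741,824 = 444 GiB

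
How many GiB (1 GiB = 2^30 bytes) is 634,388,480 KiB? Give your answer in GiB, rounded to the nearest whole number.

605 GiB

634,388,480 KiB = 634,388,480 × 2^10 bytes = 649,613,803,520 bytes
1 GiB = 1,073,741,824 bytes
649,613,803,520 / 1,073,741,824 = 605 GiB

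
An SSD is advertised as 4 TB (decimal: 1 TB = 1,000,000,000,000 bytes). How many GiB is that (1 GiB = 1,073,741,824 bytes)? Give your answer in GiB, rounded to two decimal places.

3,725.29 GiB

4 TB × 1,000,000,000,000 bytes/TB = 4,000,000,000,000 bytes
1 GiB = 2^30 bytes = 1,073,741,824 bytes
4,000,000,000,000 / 1,073,741,824 = 3,725.29 GiB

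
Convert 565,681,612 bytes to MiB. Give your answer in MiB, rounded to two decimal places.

565,681,612 bytes given.
1 MiB = 2^20 bytes = 1,048,576 bytes
565,681,612 / 1,048,576 = 539.48 MiB

539.48 MiB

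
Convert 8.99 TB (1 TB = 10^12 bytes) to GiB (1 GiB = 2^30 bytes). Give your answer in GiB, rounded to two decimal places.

8.99 TB × 1,000,000,000,000 bytes/TB = 8,990,000,000,000 bytes
1 GiB = 1,073,741,824 bytes
8,990,000,000,000 / 1,073,741,824 = 8,372.59 GiB

8,372.59 GiB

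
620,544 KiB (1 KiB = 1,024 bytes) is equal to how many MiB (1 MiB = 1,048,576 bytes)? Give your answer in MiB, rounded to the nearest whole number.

620,544 KiB × 1,024 bytes/KiB = 635,437,056 bytes
1 MiB = 1,048,576 bytes
635,437,056 / 1,048,576 = 606 MiB

606 MiB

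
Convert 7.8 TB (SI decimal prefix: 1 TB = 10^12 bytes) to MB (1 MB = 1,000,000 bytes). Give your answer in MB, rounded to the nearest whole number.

7.8 TB = 7.8 × 10^12 bytes = 7,800,000,000,000 bytes
1 MB = 1,000,000 bytes
7,800,000,000,000 / 1,000,000 = 7,800,000 MB

7,800,000 MB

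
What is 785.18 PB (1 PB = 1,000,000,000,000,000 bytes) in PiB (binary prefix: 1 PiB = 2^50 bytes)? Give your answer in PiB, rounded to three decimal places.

697.380 PiB

785.18 PB × 1,000,000,000,000,000 bytes/PB = 785,180,000,000,000,000 bytes
1 PiB = 1,125,899,906,842,624 bytes
785,180,000,000,000,000 / 1,125,899,906,842,624 = 697.380 PiB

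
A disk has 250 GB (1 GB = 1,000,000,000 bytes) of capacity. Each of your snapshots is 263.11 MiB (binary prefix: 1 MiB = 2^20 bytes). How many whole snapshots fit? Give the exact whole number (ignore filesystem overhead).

Capacity: 250 GB = 250,000,000,000 bytes
Per item: 263.11 MiB = 275,890,831.36 bytes
⌊250,000,000,000 / 275,890,831.36⌋ = 906

906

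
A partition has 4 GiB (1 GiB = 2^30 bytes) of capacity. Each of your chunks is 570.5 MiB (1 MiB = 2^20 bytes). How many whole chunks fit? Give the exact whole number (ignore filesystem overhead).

Capacity: 4 GiB = 4,294,967,296 bytes
Per item: 570.5 MiB = 598,212,608 bytes
⌊4,294,967,296 / 598,212,608⌋ = 7

7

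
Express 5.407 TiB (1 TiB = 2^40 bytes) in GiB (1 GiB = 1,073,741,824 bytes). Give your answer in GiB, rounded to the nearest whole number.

5,537 GiB

5.407 TiB = 5.407 × 2^40 bytes = 5,945,059,371,384.832 bytes
1 GiB = 2^30 bytes = 1,073,741,824 bytes
5,945,059,371,384.832 / 1,073,741,824 = 5,537 GiB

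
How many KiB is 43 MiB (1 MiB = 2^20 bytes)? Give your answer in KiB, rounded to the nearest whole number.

44,032 KiB

43 MiB = 43 × 2^20 bytes = 45,088,768 bytes
1 KiB = 2^10 bytes = 1,024 bytes
45,088,768 / 1,024 = 44,032 KiB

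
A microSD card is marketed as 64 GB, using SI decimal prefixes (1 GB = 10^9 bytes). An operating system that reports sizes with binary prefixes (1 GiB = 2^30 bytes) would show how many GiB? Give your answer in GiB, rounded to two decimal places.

64 GB = 64 × 10^9 bytes = 64,000,000,000 bytes
1 GiB = 2^30 bytes = 1,073,741,824 bytes
64,000,000,000 / 1,073,741,824 = 59.60 GiB

59.60 GiB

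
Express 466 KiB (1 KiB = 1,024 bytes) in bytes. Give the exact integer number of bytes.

477,184 bytes

466 × 1,024 = 477,184 bytes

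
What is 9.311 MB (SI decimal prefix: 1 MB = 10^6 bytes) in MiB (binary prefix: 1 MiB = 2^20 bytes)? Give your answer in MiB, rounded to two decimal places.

9.311 MB × 1,000,000 bytes/MB = 9,311,000 bytes
1 MiB = 1,048,576 bytes
9,311,000 / 1,048,576 = 8.88 MiB

8.88 MiB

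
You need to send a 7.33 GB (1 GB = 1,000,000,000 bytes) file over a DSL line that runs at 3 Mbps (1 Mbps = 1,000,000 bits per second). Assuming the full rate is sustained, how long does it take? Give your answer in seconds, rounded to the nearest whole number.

7.33 GB = 7,330,000,000 bytes = 58,640,000,000 bits
3 Mbps = 3,000,000 bits/s
time = 58,640,000,000 / 3,000,000 = 19,547 s

19,547 seconds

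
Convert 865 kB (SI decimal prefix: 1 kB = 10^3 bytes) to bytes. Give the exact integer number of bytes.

865,000 bytes

865 × 1,000 = 865,000 bytes  (1 kB = 10^3 bytes)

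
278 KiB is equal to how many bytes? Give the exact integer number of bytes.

278 × 1,024 = 284,672 bytes

284,672 bytes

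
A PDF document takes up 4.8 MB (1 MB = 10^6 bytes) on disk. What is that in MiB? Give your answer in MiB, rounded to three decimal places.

4.8 MB = 4.8 × 10^6 bytes = 4,800,000 bytes
1 MiB = 1,048,576 bytes
4,800,000 / 1,048,576 = 4.578 MiB

4.578 MiB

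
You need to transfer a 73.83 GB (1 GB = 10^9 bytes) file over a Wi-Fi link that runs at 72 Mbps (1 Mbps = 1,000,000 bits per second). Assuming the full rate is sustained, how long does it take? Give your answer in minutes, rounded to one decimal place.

136.7 minutes

73.83 GB = 73,830,000,000 bytes = 590,640,000,000 bits
72 Mbps = 72,000,000 bits/s
time = 590,640,000,000 / 72,000,000 = 8,203.33 s
8,203.33 s / 60 = 136.7 minutes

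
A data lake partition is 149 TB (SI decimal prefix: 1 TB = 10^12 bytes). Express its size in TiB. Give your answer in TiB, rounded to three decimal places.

149 TB = 149 × 10^12 bytes = 149,000,000,000,000 bytes
1 TiB = 2^40 bytes = 1,099,511,627,776 bytes
149,000,000,000,000 / 1,099,511,627,776 = 135.515 TiB

135.515 TiB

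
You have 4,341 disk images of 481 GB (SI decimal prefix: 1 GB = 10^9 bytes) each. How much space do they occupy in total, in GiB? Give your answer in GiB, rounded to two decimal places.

1,944,621.09 GiB

Total = 4,341 × 481 GB = 2,088,021 GB
= 2,088,021 × 1,000,000,000 bytes = 2,088,021,000,000,000 bytes
1 GiB = 1,073,741,824 bytes
2,088,021,000,000,000 / 1,073,741,824 = 1,944,621.09 GiB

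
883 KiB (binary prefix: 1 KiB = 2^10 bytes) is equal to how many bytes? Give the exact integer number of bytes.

904,192 bytes

883 × 1,024 = 904,192 bytes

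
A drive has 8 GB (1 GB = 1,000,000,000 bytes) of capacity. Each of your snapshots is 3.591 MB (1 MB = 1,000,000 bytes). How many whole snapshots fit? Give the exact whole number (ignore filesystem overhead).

2,227

Capacity: 8 GB = 8,000,000,000 bytes
Per item: 3.591 MB = 3,591,000 bytes
⌊8,000,000,000 / 3,591,000⌋ = 2,227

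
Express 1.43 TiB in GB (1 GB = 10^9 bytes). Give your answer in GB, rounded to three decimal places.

1,572.302 GB

1.43 TiB = 1.43 × 2^40 bytes = 1,572,301,627,719.68 bytes
1 GB = 10^9 bytes = 1,000,000,000 bytes
1,572,301,627,719.68 / 1,000,000,000 = 1,572.302 GB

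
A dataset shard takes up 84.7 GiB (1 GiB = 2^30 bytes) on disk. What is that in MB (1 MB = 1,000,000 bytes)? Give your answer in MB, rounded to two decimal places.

90,945.93 MB

84.7 GiB = 84.7 × 2^30 bytes = 90,945,932,492.8 bytes
1 MB = 1,000,000 bytes
90,945,932,492.8 / 1,000,000 = 90,945.93 MB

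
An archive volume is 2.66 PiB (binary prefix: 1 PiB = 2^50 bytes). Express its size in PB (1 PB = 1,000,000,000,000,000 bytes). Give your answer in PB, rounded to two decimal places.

2.99 PB

2.66 PiB = 2.66 × 2^50 bytes = 2,994,893,752,201,379.84 bytes
1 PB = 1,000,000,000,000,000 bytes
2,994,893,752,201,379.84 / 1,000,000,000,000,000 = 2.99 PB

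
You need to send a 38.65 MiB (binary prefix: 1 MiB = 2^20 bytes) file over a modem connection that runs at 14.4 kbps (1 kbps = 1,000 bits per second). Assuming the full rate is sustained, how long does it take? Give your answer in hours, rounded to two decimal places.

6.25 hours

38.65 MiB = 40,527,462.4 bytes = 324,219,699.2 bits
14.4 kbps = 14,400 bits/s
time = 324,219,699.2 / 14,400 = 22,515.2569 s
22,515.2569 s / 3600 = 6.25 hours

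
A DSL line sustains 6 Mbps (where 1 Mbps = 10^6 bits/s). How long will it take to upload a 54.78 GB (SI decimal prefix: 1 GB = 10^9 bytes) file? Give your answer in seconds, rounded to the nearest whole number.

73,040 seconds

54.78 GB = 54,780,000,000 bytes = 438,240,000,000 bits
6 Mbps = 6,000,000 bits/s
time = 438,240,000,000 / 6,000,000 = 73,040 s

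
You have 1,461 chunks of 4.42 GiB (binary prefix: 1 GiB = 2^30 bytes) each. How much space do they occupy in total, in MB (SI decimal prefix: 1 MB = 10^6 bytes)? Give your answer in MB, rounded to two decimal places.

Total = 1,461 × 4.42 GiB = 6457.62 GiB
= 6457.62 × 1,073,741,824 bytes = 6,933,816,677,498.88 bytes
1 MB = 1,000,000 bytes
6,933,816,677,498.88 / 1,000,000 = 6,933,816.68 MB

6,933,816.68 MB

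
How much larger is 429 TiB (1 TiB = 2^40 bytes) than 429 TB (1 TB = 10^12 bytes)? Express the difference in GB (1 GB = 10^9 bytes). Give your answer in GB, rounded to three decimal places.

429 TiB = 429 × 1,099,511,627,776 = 471,690,488,315,904 bytes
429 TB = 429 × 1,000,000,000,000 = 429,000,000,000,000 bytes
difference = 42,690,488,315,904 bytes
42,690,488,315,904 / 1,000,000,000 = 42,690.488 GB

42,690.488 GB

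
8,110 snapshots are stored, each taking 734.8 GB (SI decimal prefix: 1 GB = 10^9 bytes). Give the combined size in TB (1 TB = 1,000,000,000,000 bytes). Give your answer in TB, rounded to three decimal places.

Total = 8,110 × 734.8 GB = 5,959,228 GB
= 5,959,228 × 1,000,000,000 bytes = 5,959,228,000,000,000 bytes
1 TB = 1,000,000,000,000 bytes
5,959,228,000,000,000 / 1,000,000,000,000 = 5,959.228 TB

5,959.228 TB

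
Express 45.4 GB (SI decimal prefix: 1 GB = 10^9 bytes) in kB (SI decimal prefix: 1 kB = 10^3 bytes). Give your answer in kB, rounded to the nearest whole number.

45.4 GB × 1,000,000,000 bytes/GB = 45,400,000,000 bytes
1 kB = 1,000 bytes
45,400,000,000 / 1,000 = 45,400,000 kB

45,400,000 kB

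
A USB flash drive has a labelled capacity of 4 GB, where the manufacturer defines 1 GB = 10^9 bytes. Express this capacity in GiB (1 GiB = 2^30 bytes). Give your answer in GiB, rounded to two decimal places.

4 GB × 1,000,000,000 bytes/GB = 4,000,000,000 bytes
1 GiB = 2^30 bytes = 1,073,741,824 bytes
4,000,000,000 / 1,073,741,824 = 3.73 GiB

3.73 GiB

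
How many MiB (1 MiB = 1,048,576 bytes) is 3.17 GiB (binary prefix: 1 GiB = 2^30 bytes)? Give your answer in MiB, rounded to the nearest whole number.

3,246 MiB

3.17 GiB × 1,073,741,824 bytes/GiB = 3,403,761,582.08 bytes
1 MiB = 2^20 bytes = 1,048,576 bytes
3,403,761,582.08 / 1,048,576 = 3,246 MiB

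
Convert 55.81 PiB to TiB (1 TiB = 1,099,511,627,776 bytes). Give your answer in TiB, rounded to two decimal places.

57,149.44 TiB

55.81 PiB = 55.81 × 2^50 bytes = 62,836,473,800,886,845.44 bytes
1 TiB = 2^40 bytes = 1,099,511,627,776 bytes
62,836,473,800,886,845.44 / 1,099,511,627,776 = 57,149.44 TiB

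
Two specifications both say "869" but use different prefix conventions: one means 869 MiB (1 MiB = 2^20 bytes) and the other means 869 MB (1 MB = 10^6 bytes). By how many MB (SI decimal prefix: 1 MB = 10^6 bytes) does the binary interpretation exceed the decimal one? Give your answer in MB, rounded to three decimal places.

42.213 MB

869 MiB = 869 × 1,048,576 = 911,212,544 bytes
869 MB = 869 × 1,000,000 = 869,000,000 bytes
difference = 42,212,544 bytes
42,212,544 / 1,000,000 = 42.213 MB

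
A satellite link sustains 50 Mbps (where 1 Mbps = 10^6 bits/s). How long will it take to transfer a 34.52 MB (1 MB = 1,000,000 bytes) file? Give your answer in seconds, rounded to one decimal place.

5.5 seconds

34.52 MB = 34,520,000 bytes = 276,160,000 bits
50 Mbps = 50,000,000 bits/s
time = 276,160,000 / 50,000,000 = 5.5 s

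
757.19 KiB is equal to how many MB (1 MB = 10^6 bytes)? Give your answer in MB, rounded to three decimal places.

757.19 KiB = 757.19 × 2^10 bytes = 775,362.56 bytes
1 MB = 1,000,000 bytes
775,362.56 / 1,000,000 = 0.775 MB

0.775 MB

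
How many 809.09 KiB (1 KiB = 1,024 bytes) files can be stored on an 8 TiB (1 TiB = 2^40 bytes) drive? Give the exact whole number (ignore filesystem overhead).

Capacity: 8 TiB = 8,796,093,022,208 bytes
Per item: 809.09 KiB = 828,508.16 bytes
⌊8,796,093,022,208 / 828,508.16⌋ = 10,616,785

10,616,785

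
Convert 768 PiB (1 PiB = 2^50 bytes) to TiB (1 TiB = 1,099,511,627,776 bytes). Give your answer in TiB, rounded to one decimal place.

768 PiB = 768 × 2^50 bytes = 864,691,128,455,135,232 bytes
1 TiB = 1,099,511,627,776 bytes
864,691,128,455,135,232 / 1,099,511,627,776 = 786,432.0 TiB

786,432.0 TiB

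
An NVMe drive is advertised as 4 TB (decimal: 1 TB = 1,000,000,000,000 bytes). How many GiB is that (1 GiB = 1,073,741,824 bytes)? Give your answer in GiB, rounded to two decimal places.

3,725.29 GiB

4 TB × 1,000,000,000,000 bytes/TB = 4,000,000,000,000 bytes
1 GiB = 2^30 bytes = 1,073,741,824 bytes
4,000,000,000,000 / 1,073,741,824 = 3,725.29 GiB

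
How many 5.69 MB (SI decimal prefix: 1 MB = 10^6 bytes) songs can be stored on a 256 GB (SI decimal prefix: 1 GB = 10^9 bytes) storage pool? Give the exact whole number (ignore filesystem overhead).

44,991

Capacity: 256 GB = 256,000,000,000 bytes
Per item: 5.69 MB = 5,690,000 bytes
⌊256,000,000,000 / 5,690,000⌋ = 44,991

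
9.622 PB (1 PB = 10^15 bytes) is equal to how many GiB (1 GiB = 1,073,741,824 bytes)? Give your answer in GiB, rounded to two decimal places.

9.622 PB × 1,000,000,000,000,000 bytes/PB = 9,622,000,000,000,000 bytes
1 GiB = 1,073,741,824 bytes
9,622,000,000,000,000 / 1,073,741,824 = 8,961,185.81 GiB

8,961,185.81 GiB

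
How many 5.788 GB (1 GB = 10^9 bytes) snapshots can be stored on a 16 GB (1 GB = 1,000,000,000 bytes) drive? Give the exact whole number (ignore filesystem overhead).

Capacity: 16 GB = 16,000,000,000 bytes
Per item: 5.788 GB = 5,788,000,000 bytes
⌊16,000,000,000 / 5,788,000,000⌋ = 2

2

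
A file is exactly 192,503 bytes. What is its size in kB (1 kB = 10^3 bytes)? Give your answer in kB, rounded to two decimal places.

192,503 bytes given.
1 kB = 1,000 bytes
192,503 / 1,000 = 192.50 kB

192.50 kB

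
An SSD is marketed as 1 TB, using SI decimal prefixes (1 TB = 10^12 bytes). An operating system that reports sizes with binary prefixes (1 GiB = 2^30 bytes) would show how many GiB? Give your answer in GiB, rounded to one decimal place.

931.3 GiB

1 TB = 1 × 10^12 bytes = 1,000,000,000,000 bytes
1 GiB = 2^30 bytes = 1,073,741,824 bytes
1,000,000,000,000 / 1,073,741,824 = 931.3 GiB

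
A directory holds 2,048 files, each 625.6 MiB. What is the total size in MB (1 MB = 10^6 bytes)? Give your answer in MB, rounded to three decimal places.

1,343,465.770 MB

Total = 2,048 × 625.6 MiB = 1281228.8 MiB
= 1281228.8 × 1,048,576 bytes = 1,343,465,770,188.8 bytes
1 MB = 1,000,000 bytes
1,343,465,770,188.8 / 1,000,000 = 1,343,465.770 MB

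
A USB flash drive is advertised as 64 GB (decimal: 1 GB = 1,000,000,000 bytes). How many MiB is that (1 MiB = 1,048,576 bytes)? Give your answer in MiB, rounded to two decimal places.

61,035.16 MiB

64 GB × 1,000,000,000 bytes/GB = 64,000,000,000 bytes
1 MiB = 1,048,576 bytes
64,000,000,000 / 1,048,576 = 61,035.16 MiB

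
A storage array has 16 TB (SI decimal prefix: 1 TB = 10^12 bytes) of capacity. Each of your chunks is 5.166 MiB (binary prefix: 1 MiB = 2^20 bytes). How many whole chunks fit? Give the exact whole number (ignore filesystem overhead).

2,953,695

Capacity: 16 TB = 16,000,000,000,000 bytes
Per item: 5.166 MiB = 5,416,943.616 bytes
⌊16,000,000,000,000 / 5,416,943.616⌋ = 2,953,695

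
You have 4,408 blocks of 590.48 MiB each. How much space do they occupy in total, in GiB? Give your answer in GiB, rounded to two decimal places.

Total = 4,408 × 590.48 MiB = 2602835.84 MiB
= 2602835.84 × 1,048,576 bytes = 2,729,271,193,763.84 bytes
1 GiB = 1,073,741,824 bytes
2,729,271,193,763.84 / 1,073,741,824 = 2,541.83 GiB

2,541.83 GiB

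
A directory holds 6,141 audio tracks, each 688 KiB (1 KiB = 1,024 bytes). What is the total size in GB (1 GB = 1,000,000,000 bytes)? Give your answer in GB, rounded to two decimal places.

4.33 GB

Total = 6,141 × 688 KiB = 4,225,008 KiB
= 4,225,008 × 1,024 bytes = 4,326,408,192 bytes
1 GB = 1,000,000,000 bytes
4,326,408,192 / 1,000,000,000 = 4.33 GB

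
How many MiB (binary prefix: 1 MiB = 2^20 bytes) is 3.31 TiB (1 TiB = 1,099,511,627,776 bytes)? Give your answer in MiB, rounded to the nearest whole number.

3.31 TiB = 3.31 × 2^40 bytes = 3,639,383,487,938.56 bytes
1 MiB = 2^20 bytes = 1,048,576 bytes
3,639,383,487,938.56 / 1,048,576 = 3,470,787 MiB

3,470,787 MiB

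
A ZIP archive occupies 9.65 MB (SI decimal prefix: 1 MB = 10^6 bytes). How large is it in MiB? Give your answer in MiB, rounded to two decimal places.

9.65 MB × 1,000,000 bytes/MB = 9,650,000 bytes
1 MiB = 2^20 bytes = 1,048,576 bytes
9,650,000 / 1,048,576 = 9.20 MiB

9.20 MiB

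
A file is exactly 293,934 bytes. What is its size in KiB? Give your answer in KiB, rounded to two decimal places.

287.04 KiB

293,934 bytes given.
1 KiB = 2^10 bytes = 1,024 bytes
293,934 / 1,024 = 287.04 KiB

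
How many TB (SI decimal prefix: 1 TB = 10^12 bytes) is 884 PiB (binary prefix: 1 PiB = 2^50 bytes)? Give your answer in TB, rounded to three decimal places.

884 PiB = 884 × 2^50 bytes = 995,295,517,648,879,616 bytes
1 TB = 10^12 bytes = 1,000,000,000,000 bytes
995,295,517,648,879,616 / 1,000,000,000,000 = 995,295.518 TB

995,295.518 TB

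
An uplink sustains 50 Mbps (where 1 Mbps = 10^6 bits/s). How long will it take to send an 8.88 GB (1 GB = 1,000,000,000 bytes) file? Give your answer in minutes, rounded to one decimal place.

23.7 minutes

8.88 GB = 8,880,000,000 bytes = 71,040,000,000 bits
50 Mbps = 50,000,000 bits/s
time = 71,040,000,000 / 50,000,000 = 1,420.80 s
1,420.80 s / 60 = 23.7 minutes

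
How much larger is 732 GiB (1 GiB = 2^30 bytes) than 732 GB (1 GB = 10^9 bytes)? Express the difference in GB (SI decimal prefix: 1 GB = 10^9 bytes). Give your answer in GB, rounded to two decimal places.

732 GiB = 732 × 1,073,741,824 = 785,979,015,168 bytes
732 GB = 732 × 1,000,000,000 = 732,000,000,000 bytes
difference = 53,979,015,168 bytes
53,979,015,168 / 1,000,000,000 = 53.98 GB

53.98 GB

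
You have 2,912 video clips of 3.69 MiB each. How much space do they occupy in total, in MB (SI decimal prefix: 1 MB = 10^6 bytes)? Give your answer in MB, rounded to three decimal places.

11,267.243 MB

Total = 2,912 × 3.69 MiB = 10745.28 MiB
= 10745.28 × 1,048,576 bytes = 11,267,242,721.28 bytes
1 MB = 1,000,000 bytes
11,267,242,721.28 / 1,000,000 = 11,267.243 MB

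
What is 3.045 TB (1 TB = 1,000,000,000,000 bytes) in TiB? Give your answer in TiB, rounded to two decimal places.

2.77 TiB

3.045 TB = 3.045 × 10^12 bytes = 3,045,000,000,000 bytes
1 TiB = 1,099,511,627,776 bytes
3,045,000,000,000 / 1,099,511,627,776 = 2.77 TiB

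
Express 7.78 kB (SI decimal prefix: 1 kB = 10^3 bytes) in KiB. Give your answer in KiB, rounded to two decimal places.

7.60 KiB

7.78 kB = 7.78 × 10^3 bytes = 7,780 bytes
1 KiB = 1,024 bytes
7,780 / 1,024 = 7.60 KiB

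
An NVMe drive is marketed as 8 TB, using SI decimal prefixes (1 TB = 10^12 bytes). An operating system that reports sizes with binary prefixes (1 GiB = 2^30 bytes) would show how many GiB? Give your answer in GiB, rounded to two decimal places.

7,450.58 GiB

8 TB = 8 × 10^12 bytes = 8,000,000,000,000 bytes
1 GiB = 1,073,741,824 bytes
8,000,000,000,000 / 1,073,741,824 = 7,450.58 GiB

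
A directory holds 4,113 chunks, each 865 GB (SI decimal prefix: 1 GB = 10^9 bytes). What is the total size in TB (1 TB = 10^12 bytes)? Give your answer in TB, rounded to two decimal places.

3,557.75 TB

Total = 4,113 × 865 GB = 3,557,745 GB
= 3,557,745 × 1,000,000,000 bytes = 3,557,745,000,000,000 bytes
1 TB = 1,000,000,000,000 bytes
3,557,745,000,000,000 / 1,000,000,000,000 = 3,557.75 TB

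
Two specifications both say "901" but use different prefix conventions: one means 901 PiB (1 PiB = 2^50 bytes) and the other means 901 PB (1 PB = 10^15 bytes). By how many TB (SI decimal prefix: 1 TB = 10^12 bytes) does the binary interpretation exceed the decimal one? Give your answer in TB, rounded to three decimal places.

901 PiB = 901 × 1,125,899,906,842,624 = 1,014,435,816,065,204,224 bytes
901 PB = 901 × 1,000,000,000,000,000 = 901,000,000,000,000,000 bytes
difference = 113,435,816,065,204,224 bytes
113,435,816,065,204,224 / 1,000,000,000,000 = 113,435.816 TB

113,435.816 TB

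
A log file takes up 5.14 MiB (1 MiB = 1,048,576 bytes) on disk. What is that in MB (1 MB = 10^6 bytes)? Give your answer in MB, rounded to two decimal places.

5.39 MB

5.14 MiB × 1,048,576 bytes/MiB = 5,389,680.64 bytes
1 MB = 10^6 bytes = 1,000,000 bytes
5,389,680.64 / 1,000,000 = 5.39 MB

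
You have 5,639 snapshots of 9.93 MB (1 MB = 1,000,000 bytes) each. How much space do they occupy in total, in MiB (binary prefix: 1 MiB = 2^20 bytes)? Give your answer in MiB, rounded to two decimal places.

Total = 5,639 × 9.93 MB = 55995.27 MB
= 55995.27 × 1,000,000 bytes = 55,995,270,000 bytes
1 MiB = 1,048,576 bytes
55,995,270,000 / 1,048,576 = 53,401.25 MiB

53,401.25 MiB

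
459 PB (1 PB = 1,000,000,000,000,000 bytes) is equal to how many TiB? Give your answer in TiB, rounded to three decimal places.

417,458.068 TiB

459 PB = 459 × 10^15 bytes = 459,000,000,000,000,000 bytes
1 TiB = 1,099,511,627,776 bytes
459,000,000,000,000,000 / 1,099,511,627,776 = 417,458.068 TiB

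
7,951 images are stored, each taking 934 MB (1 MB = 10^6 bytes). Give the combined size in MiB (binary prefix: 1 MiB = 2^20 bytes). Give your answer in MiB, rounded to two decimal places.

7,082,208.63 MiB

Total = 7,951 × 934 MB = 7,426,234 MB
= 7,426,234 × 1,000,000 bytes = 7,426,234,000,000 bytes
1 MiB = 1,048,576 bytes
7,426,234,000,000 / 1,048,576 = 7,082,208.63 MiB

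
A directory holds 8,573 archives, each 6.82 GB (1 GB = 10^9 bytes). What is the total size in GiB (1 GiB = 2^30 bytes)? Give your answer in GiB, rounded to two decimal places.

54,452.44 GiB

Total = 8,573 × 6.82 GB = 58467.86 GB
= 58467.86 × 1,000,000,000 bytes = 58,467,860,000,000 bytes
1 GiB = 1,073,741,824 bytes
58,467,860,000,000 / 1,073,741,824 = 54,452.44 GiB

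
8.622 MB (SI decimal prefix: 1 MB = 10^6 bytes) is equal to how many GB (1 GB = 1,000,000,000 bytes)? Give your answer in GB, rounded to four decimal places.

8.622 MB = 8.622 × 10^6 bytes = 8,622,000 bytes
1 GB = 1,000,000,000 bytes
8,622,000 / 1,000,000,000 = 0.0086 GB

0.0086 GB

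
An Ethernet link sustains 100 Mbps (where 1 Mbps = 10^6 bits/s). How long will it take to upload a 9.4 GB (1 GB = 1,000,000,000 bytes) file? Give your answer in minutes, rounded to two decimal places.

9.4 GB = 9,400,000,000 bytes = 75,200,000,000 bits
100 Mbps = 100,000,000 bits/s
time = 75,200,000,000 / 100,000,000 = 752.000 s
752.000 s / 60 = 12.53 minutes

12.53 minutes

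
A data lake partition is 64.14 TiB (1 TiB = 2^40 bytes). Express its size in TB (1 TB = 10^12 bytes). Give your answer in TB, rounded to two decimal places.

64.14 TiB × 1,099,511,627,776 bytes/TiB = 70,522,675,805,552.64 bytes
1 TB = 1,000,000,000,000 bytes
70,522,675,805,552.64 / 1,000,000,000,000 = 70.52 TB

70.52 TB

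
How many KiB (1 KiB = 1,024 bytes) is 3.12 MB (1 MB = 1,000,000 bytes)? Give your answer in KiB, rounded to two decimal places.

3.12 MB = 3.12 × 10^6 bytes = 3,120,000 bytes
1 KiB = 1,024 bytes
3,120,000 / 1,024 = 3,046.88 KiB

3,046.88 KiB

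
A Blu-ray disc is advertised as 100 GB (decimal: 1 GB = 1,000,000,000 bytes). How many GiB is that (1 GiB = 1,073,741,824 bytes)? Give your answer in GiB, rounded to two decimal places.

93.13 GiB

100 GB = 100 × 10^9 bytes = 100,000,000,000 bytes
1 GiB = 2^30 bytes = 1,073,741,824 bytes
100,000,000,000 / 1,073,741,824 = 93.13 GiB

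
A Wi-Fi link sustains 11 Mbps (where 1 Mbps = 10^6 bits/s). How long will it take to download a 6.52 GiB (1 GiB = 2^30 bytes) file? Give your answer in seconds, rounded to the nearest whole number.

5,091 seconds

6.52 GiB = 7,000,796,692.48 bytes = 56,006,373,539.84 bits
11 Mbps = 11,000,000 bits/s
time = 56,006,373,539.84 / 11,000,000 = 5,091 s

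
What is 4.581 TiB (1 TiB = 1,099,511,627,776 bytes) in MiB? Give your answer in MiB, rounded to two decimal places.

4,803,526.66 MiB

4.581 TiB × 1,099,511,627,776 bytes/TiB = 5,036,862,766,841.856 bytes
1 MiB = 1,048,576 bytes
5,036,862,766,841.856 / 1,048,576 = 4,803,526.66 MiB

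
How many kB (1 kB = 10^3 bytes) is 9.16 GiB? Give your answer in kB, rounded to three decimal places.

9.16 GiB = 9.16 × 2^30 bytes = 9,835,475,107.84 bytes
1 kB = 10^3 bytes = 1,000 bytes
9,835,475,107.84 / 1,000 = 9,835,475.108 kB

9,835,475.108 kB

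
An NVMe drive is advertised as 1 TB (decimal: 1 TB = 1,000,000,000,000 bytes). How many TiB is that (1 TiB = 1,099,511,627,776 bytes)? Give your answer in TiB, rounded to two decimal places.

0.91 TiB

1 TB × 1,000,000,000,000 bytes/TB = 1,000,000,000,000 bytes
1 TiB = 1,099,511,627,776 bytes
1,000,000,000,000 / 1,099,511,627,776 = 0.91 TiB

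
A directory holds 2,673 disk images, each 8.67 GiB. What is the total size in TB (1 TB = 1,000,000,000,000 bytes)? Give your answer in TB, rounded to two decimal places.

Total = 2,673 × 8.67 GiB = 23174.91 GiB
= 23174.91 × 1,073,741,824 bytes = 24,883,870,134,435.84 bytes
1 TB = 1,000,000,000,000 bytes
24,883,870,134,435.84 / 1,000,000,000,000 = 24.88 TB

24.88 TB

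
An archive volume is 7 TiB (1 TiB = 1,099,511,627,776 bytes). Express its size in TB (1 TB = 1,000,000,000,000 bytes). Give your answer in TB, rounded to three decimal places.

7.697 TB

7 TiB = 7 × 2^40 bytes = 7,696,581,394,432 bytes
1 TB = 1,000,000,000,000 bytes
7,696,581,394,432 / 1,000,000,000,000 = 7.697 TB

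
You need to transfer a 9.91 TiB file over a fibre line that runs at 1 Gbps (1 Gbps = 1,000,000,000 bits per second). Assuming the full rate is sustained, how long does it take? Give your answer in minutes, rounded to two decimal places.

1,452.82 minutes

9.91 TiB = 10,896,160,231,260.16 bytes = 87,169,281,850,081.28 bits
1 Gbps = 1,000,000,000 bits/s
time = 87,169,281,850,081.28 / 1,000,000,000 = 87,169.282 s
87,169.282 s / 60 = 1,452.82 minutes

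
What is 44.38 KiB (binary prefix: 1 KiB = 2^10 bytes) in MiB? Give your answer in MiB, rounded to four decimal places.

0.0433 MiB

44.38 KiB = 44.38 × 2^10 bytes = 45,445.12 bytes
1 MiB = 2^20 bytes = 1,048,576 bytes
45,445.12 / 1,048,576 = 0.0433 MiB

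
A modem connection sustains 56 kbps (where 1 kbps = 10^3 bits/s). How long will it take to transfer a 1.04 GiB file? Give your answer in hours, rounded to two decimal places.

44.31 hours

1.04 GiB = 1,116,691,496.96 bytes = 8,933,531,975.68 bits
56 kbps = 56,000 bits/s
time = 8,933,531,975.68 / 56,000 = 159,527.3567 s
159,527.3567 s / 3600 = 44.31 hours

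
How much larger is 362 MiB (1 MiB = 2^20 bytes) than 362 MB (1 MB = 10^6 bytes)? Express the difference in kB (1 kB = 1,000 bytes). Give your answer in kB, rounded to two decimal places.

362 MiB = 362 × 1,048,576 = 379,584,512 bytes
362 MB = 362 × 1,000,000 = 362,000,000 bytes
difference = 17,584,512 bytes
17,584,512 / 1,000 = 17,584.51 kB

17,584.51 kB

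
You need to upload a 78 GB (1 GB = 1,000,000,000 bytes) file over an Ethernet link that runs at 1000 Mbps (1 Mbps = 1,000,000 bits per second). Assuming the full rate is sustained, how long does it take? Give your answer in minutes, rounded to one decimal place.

78 GB = 78,000,000,000 bytes = 624,000,000,000 bits
1000 Mbps = 1,000,000,000 bits/s
time = 624,000,000,000 / 1,000,000,000 = 624.00 s
624.00 s / 60 = 10.4 minutes

10.4 minutes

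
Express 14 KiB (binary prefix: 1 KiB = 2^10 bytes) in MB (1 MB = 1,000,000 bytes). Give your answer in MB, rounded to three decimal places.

0.014 MB

14 KiB = 14 × 2^10 bytes = 14,336 bytes
1 MB = 10^6 bytes = 1,000,000 bytes
14,336 / 1,000,000 = 0.014 MB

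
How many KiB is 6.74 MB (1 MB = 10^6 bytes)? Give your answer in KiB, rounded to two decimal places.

6,582.03 KiB

6.74 MB = 6.74 × 10^6 bytes = 6,740,000 bytes
1 KiB = 2^10 bytes = 1,024 bytes
6,740,000 / 1,024 = 6,582.03 KiB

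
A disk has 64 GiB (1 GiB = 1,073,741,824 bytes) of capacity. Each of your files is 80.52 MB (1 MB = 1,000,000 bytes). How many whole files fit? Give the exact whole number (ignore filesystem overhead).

853

Capacity: 64 GiB = 68,719,476,736 bytes
Per item: 80.52 MB = 80,520,000 bytes
⌊68,719,476,736 / 80,520,000⌋ = 853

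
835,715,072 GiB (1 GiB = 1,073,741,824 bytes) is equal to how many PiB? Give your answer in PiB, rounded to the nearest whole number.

797 PiB

835,715,072 GiB = 835,715,072 × 2^30 bytes = 897,342,225,753,571,328 bytes
1 PiB = 2^50 bytes = 1,125,899,906,842,624 bytes
897,342,225,753,571,328 / 1,125,899,906,842,624 = 797 PiB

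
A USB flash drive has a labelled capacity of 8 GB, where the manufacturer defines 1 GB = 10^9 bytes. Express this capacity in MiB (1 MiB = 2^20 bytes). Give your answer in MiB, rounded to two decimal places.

8 GB × 1,000,000,000 bytes/GB = 8,000,000,000 bytes
1 MiB = 1,048,576 bytes
8,000,000,000 / 1,048,576 = 7,629.39 MiB

7,629.39 MiB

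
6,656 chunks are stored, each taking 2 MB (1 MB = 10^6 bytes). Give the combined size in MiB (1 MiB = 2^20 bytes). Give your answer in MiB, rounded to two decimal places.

Total = 6,656 × 2 MB = 13,312 MB
= 13,312 × 1,000,000 bytes = 13,312,000,000 bytes
1 MiB = 1,048,576 bytes
13,312,000,000 / 1,048,576 = 12,695.31 MiB

12,695.31 MiB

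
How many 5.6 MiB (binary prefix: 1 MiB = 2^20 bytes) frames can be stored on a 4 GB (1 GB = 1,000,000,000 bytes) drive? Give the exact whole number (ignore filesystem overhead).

Capacity: 4 GB = 4,000,000,000 bytes
Per item: 5.6 MiB = 5,872,025.6 bytes
⌊4,000,000,000 / 5,872,025.6⌋ = 681

681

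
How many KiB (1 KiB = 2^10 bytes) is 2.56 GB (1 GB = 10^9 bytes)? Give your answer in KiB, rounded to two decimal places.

2.56 GB = 2.56 × 10^9 bytes = 2,560,000,000 bytes
1 KiB = 1,024 bytes
2,560,000,000 / 1,024 = 2,500,000.00 KiB

2,500,000.00 KiB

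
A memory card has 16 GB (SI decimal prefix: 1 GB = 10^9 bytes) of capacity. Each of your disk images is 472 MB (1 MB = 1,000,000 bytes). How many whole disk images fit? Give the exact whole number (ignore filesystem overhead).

Capacity: 16 GB = 16,000,000,000 bytes
Per item: 472 MB = 472,000,000 bytes
⌊16,000,000,000 / 472,000,000⌋ = 33

33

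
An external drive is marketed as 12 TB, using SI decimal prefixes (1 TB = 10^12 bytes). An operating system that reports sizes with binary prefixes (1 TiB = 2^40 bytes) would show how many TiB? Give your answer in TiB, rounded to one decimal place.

12 TB = 12 × 10^12 bytes = 12,000,000,000,000 bytes
1 TiB = 2^40 bytes = 1,099,511,627,776 bytes
12,000,000,000,000 / 1,099,511,627,776 = 10.9 TiB

10.9 TiB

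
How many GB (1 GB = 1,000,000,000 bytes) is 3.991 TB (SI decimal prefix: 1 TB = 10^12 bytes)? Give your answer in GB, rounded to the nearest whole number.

3,991 GB

3.991 TB × 1,000,000,000,000 bytes/TB = 3,991,000,000,000 bytes
1 GB = 1,000,000,000 bytes
3,991,000,000,000 / 1,000,000,000 = 3,991 GB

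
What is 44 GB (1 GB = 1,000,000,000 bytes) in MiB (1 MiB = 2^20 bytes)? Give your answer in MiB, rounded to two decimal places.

44 GB = 44 × 10^9 bytes = 44,000,000,000 bytes
1 MiB = 2^20 bytes = 1,048,576 bytes
44,000,000,000 / 1,048,576 = 41,961.67 MiB

41,961.67 MiB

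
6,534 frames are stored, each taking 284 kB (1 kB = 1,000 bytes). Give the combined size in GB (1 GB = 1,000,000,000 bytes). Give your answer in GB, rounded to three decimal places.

Total = 6,534 × 284 kB = 1,855,656 kB
= 1,855,656 × 1,000 bytes = 1,855,656,000 bytes
1 GB = 1,000,000,000 bytes
1,855,656,000 / 1,000,000,000 = 1.856 GB

1.856 GB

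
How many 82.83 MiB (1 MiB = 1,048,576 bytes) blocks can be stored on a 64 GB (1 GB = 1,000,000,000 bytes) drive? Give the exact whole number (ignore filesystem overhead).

736

Capacity: 64 GB = 64,000,000,000 bytes
Per item: 82.83 MiB = 86,853,550.08 bytes
⌊64,000,000,000 / 86,853,550.08⌋ = 736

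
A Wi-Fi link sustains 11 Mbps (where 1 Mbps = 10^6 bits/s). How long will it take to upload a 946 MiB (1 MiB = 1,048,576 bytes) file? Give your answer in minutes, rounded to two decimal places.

12.02 minutes

946 MiB = 991,952,896 bytes = 7,935,623,168 bits
11 Mbps = 11,000,000 bits/s
time = 7,935,623,168 / 11,000,000 = 721.420 s
721.420 s / 60 = 12.02 minutes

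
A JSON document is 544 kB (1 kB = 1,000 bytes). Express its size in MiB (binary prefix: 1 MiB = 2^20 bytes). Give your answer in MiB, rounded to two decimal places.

0.52 MiB

544 kB × 1,000 bytes/kB = 544,000 bytes
1 MiB = 2^20 bytes = 1,048,576 bytes
544,000 / 1,048,576 = 0.52 MiB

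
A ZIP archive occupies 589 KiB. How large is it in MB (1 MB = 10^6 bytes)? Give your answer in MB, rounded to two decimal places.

589 KiB = 589 × 2^10 bytes = 603,136 bytes
1 MB = 1,000,000 bytes
603,136 / 1,000,000 = 0.60 MB

0.60 MB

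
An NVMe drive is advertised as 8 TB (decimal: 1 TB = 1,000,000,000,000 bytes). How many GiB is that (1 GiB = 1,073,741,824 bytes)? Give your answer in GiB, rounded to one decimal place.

7,450.6 GiB

8 TB = 8 × 10^12 bytes = 8,000,000,000,000 bytes
1 GiB = 2^30 bytes = 1,073,741,824 bytes
8,000,000,000,000 / 1,073,741,824 = 7,450.6 GiB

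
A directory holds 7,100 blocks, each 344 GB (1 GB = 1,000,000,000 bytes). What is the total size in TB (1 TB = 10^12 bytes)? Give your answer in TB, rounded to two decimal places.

Total = 7,100 × 344 GB = 2,442,400 GB
= 2,442,400 × 1,000,000,000 bytes = 2,442,400,000,000,000 bytes
1 TB = 1,000,000,000,000 bytes
2,442,400,000,000,000 / 1,000,000,000,000 = 2,442.40 TB

2,442.40 TB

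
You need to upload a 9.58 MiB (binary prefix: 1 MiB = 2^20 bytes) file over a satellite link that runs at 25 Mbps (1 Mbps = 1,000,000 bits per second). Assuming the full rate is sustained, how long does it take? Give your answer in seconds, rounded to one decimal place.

3.2 seconds

9.58 MiB = 10,045,358.08 bytes = 80,362,864.64 bits
25 Mbps = 25,000,000 bits/s
time = 80,362,864.64 / 25,000,000 = 3.2 s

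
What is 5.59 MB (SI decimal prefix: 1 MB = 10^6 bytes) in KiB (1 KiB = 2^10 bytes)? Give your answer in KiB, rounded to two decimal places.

5.59 MB × 1,000,000 bytes/MB = 5,590,000 bytes
1 KiB = 1,024 bytes
5,590,000 / 1,024 = 5,458.98 KiB

5,458.98 KiB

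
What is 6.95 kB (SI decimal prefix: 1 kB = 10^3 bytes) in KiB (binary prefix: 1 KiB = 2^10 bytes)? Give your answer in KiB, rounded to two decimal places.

6.79 KiB

6.95 kB = 6.95 × 10^3 bytes = 6,950 bytes
1 KiB = 2^10 bytes = 1,024 bytes
6,950 / 1,024 = 6.79 KiB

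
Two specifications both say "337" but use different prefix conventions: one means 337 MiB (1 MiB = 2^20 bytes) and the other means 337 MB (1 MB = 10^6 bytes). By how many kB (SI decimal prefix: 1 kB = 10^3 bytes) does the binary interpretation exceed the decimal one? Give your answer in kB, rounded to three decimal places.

16,370.112 kB

337 MiB = 337 × 1,048,576 = 353,370,112 bytes
337 MB = 337 × 1,000,000 = 337,000,000 bytes
difference = 16,370,112 bytes
16,370,112 / 1,000 = 16,370.112 kB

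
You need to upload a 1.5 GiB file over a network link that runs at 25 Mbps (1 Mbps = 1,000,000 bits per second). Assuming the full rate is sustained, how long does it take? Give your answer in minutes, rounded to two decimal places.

1.5 GiB = 1,610,612,736 bytes = 12,884,901,888 bits
25 Mbps = 25,000,000 bits/s
time = 12,884,901,888 / 25,000,000 = 515.396 s
515.396 s / 60 = 8.59 minutes

8.59 minutes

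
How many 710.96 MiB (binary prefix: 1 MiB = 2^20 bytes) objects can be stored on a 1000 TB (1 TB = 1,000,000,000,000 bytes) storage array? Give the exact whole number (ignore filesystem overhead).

1,341,389

Capacity: 1000 TB = 1,000,000,000,000,000 bytes
Per item: 710.96 MiB = 745,495,592.96 bytes
⌊1,000,000,000,000,000 / 745,495,592.96⌋ = 1,341,389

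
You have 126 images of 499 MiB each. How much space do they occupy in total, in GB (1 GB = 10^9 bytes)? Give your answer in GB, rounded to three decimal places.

Total = 126 × 499 MiB = 62,874 MiB
= 62,874 × 1,048,576 bytes = 65,928,167,424 bytes
1 GB = 1,000,000,000 bytes
65,928,167,424 / 1,000,000,000 = 65.928 GB

65.928 GB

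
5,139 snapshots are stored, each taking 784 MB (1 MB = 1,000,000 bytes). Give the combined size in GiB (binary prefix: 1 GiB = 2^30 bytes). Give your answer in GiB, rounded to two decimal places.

3,752.28 GiB

Total = 5,139 × 784 MB = 4,028,976 MB
= 4,028,976 × 1,000,000 bytes = 4,028,976,000,000 bytes
1 GiB = 1,073,741,824 bytes
4,028,976,000,000 / 1,073,741,824 = 3,752.28 GiB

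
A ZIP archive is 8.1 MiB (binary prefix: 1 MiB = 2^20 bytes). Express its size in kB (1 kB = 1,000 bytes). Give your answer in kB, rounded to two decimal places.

8,493.47 kB

8.1 MiB = 8.1 × 2^20 bytes = 8,493,465.6 bytes
1 kB = 1,000 bytes
8,493,465.6 / 1,000 = 8,493.47 kB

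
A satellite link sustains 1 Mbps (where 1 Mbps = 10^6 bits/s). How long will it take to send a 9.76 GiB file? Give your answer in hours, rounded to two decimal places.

23.29 hours

9.76 GiB = 10,479,720,202.24 bytes = 83,837,761,617.92 bits
1 Mbps = 1,000,000 bits/s
time = 83,837,761,617.92 / 1,000,000 = 83,837.7616 s
83,837.7616 s / 3600 = 23.29 hours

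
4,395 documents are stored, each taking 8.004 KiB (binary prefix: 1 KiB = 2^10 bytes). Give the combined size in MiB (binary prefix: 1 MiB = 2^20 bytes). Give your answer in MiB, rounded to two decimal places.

Total = 4,395 × 8.004 KiB = 35177.58 KiB
= 35177.58 × 1,024 bytes = 36,021,841.92 bytes
1 MiB = 1,048,576 bytes
36,021,841.92 / 1,048,576 = 34.35 MiB

34.35 MiB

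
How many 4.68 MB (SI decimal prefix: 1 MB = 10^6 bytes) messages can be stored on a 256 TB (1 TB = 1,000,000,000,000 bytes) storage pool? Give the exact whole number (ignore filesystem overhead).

Capacity: 256 TB = 256,000,000,000,000 bytes
Per item: 4.68 MB = 4,680,000 bytes
⌊256,000,000,000,000 / 4,680,000⌋ = 54,700,854

54,700,854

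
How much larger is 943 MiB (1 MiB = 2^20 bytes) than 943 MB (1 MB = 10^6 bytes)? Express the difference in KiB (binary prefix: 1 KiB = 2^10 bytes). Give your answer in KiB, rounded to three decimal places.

943 MiB = 943 × 1,048,576 = 988,807,168 bytes
943 MB = 943 × 1,000,000 = 943,000,000 bytes
difference = 45,807,168 bytes
45,807,168 / 1,024 = 44,733.563 KiB

44,733.563 KiB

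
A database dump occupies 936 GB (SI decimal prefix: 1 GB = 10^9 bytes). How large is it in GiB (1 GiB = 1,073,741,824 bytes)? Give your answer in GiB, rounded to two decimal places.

936 GB = 936 × 10^9 bytes = 936,000,000,000 bytes
1 GiB = 1,073,741,824 bytes
936,000,000,000 / 1,073,741,824 = 871.72 GiB

871.72 GiB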